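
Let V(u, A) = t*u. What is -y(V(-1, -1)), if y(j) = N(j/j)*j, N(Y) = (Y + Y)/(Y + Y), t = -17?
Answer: -17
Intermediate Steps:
N(Y) = 1 (N(Y) = (2*Y)/((2*Y)) = (2*Y)*(1/(2*Y)) = 1)
V(u, A) = -17*u
y(j) = j (y(j) = 1*j = j)
-y(V(-1, -1)) = -(-17)*(-1) = -1*17 = -17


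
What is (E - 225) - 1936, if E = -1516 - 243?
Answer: -3920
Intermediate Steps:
E = -1759
(E - 225) - 1936 = (-1759 - 225) - 1936 = -1984 - 1936 = -3920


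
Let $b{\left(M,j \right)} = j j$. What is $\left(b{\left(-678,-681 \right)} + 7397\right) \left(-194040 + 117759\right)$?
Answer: $-35940403398$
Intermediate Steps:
$b{\left(M,j \right)} = j^{2}$
$\left(b{\left(-678,-681 \right)} + 7397\right) \left(-194040 + 117759\right) = \left(\left(-681\right)^{2} + 7397\right) \left(-194040 + 117759\right) = \left(463761 + 7397\right) \left(-76281\right) = 471158 \left(-76281\right) = -35940403398$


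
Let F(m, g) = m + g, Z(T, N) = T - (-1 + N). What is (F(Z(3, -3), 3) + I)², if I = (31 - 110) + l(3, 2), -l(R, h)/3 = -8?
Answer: 2025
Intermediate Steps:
Z(T, N) = 1 + T - N (Z(T, N) = T + (1 - N) = 1 + T - N)
l(R, h) = 24 (l(R, h) = -3*(-8) = 24)
F(m, g) = g + m
I = -55 (I = (31 - 110) + 24 = -79 + 24 = -55)
(F(Z(3, -3), 3) + I)² = ((3 + (1 + 3 - 1*(-3))) - 55)² = ((3 + (1 + 3 + 3)) - 55)² = ((3 + 7) - 55)² = (10 - 55)² = (-45)² = 2025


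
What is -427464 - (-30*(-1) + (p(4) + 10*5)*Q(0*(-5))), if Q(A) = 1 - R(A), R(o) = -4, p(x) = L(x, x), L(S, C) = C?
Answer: -427764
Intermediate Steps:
p(x) = x
Q(A) = 5 (Q(A) = 1 - 1*(-4) = 1 + 4 = 5)
-427464 - (-30*(-1) + (p(4) + 10*5)*Q(0*(-5))) = -427464 - (-30*(-1) + (4 + 10*5)*5) = -427464 - (30 + (4 + 50)*5) = -427464 - (30 + 54*5) = -427464 - (30 + 270) = -427464 - 1*300 = -427464 - 300 = -427764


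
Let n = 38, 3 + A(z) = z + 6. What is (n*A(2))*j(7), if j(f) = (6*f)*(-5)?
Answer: -39900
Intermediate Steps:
j(f) = -30*f
A(z) = 3 + z (A(z) = -3 + (z + 6) = -3 + (6 + z) = 3 + z)
(n*A(2))*j(7) = (38*(3 + 2))*(-30*7) = (38*5)*(-210) = 190*(-210) = -39900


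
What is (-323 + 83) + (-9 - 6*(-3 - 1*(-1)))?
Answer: -237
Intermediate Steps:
(-323 + 83) + (-9 - 6*(-3 - 1*(-1))) = -240 + (-9 - 6*(-3 + 1)) = -240 + (-9 - 6*(-2)) = -240 + (-9 + 12) = -240 + 3 = -237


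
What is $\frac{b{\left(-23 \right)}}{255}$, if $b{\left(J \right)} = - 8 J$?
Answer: $\frac{184}{255} \approx 0.72157$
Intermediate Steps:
$\frac{b{\left(-23 \right)}}{255} = \frac{\left(-8\right) \left(-23\right)}{255} = 184 \cdot \frac{1}{255} = \frac{184}{255}$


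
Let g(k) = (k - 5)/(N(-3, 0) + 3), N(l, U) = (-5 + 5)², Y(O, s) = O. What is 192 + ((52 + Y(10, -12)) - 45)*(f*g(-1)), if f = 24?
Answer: -624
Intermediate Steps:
N(l, U) = 0 (N(l, U) = 0² = 0)
g(k) = -5/3 + k/3 (g(k) = (k - 5)/(0 + 3) = (-5 + k)/3 = (-5 + k)*(⅓) = -5/3 + k/3)
192 + ((52 + Y(10, -12)) - 45)*(f*g(-1)) = 192 + ((52 + 10) - 45)*(24*(-5/3 + (⅓)*(-1))) = 192 + (62 - 45)*(24*(-5/3 - ⅓)) = 192 + 17*(24*(-2)) = 192 + 17*(-48) = 192 - 816 = -624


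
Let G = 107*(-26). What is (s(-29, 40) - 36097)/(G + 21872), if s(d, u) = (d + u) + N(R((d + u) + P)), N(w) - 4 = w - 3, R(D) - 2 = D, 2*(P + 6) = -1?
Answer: -72157/38180 ≈ -1.8899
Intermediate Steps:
P = -13/2 (P = -6 + (½)*(-1) = -6 - ½ = -13/2 ≈ -6.5000)
R(D) = 2 + D
G = -2782
N(w) = 1 + w (N(w) = 4 + (w - 3) = 4 + (-3 + w) = 1 + w)
s(d, u) = -7/2 + 2*d + 2*u (s(d, u) = (d + u) + (1 + (2 + ((d + u) - 13/2))) = (d + u) + (1 + (2 + (-13/2 + d + u))) = (d + u) + (1 + (-9/2 + d + u)) = (d + u) + (-7/2 + d + u) = -7/2 + 2*d + 2*u)
(s(-29, 40) - 36097)/(G + 21872) = ((-7/2 + 2*(-29) + 2*40) - 36097)/(-2782 + 21872) = ((-7/2 - 58 + 80) - 36097)/19090 = (37/2 - 36097)*(1/19090) = -72157/2*1/19090 = -72157/38180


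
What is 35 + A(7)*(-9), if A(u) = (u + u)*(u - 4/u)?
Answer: -775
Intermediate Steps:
A(u) = 2*u*(u - 4/u) (A(u) = (2*u)*(u - 4/u) = 2*u*(u - 4/u))
35 + A(7)*(-9) = 35 + (-8 + 2*7²)*(-9) = 35 + (-8 + 2*49)*(-9) = 35 + (-8 + 98)*(-9) = 35 + 90*(-9) = 35 - 810 = -775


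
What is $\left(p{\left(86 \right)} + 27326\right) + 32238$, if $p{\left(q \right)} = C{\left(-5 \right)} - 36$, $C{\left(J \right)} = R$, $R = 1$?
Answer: $59529$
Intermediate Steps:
$C{\left(J \right)} = 1$
$p{\left(q \right)} = -35$ ($p{\left(q \right)} = 1 - 36 = -35$)
$\left(p{\left(86 \right)} + 27326\right) + 32238 = \left(-35 + 27326\right) + 32238 = 27291 + 32238 = 59529$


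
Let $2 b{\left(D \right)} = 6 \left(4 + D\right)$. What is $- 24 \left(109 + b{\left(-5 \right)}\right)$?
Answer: $-2544$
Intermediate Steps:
$b{\left(D \right)} = 12 + 3 D$ ($b{\left(D \right)} = \frac{6 \left(4 + D\right)}{2} = \frac{24 + 6 D}{2} = 12 + 3 D$)
$- 24 \left(109 + b{\left(-5 \right)}\right) = - 24 \left(109 + \left(12 + 3 \left(-5\right)\right)\right) = - 24 \left(109 + \left(12 - 15\right)\right) = - 24 \left(109 - 3\right) = \left(-24\right) 106 = -2544$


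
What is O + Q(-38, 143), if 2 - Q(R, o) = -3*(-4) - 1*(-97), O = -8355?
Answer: -8462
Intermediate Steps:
Q(R, o) = -107 (Q(R, o) = 2 - (-3*(-4) - 1*(-97)) = 2 - (12 + 97) = 2 - 1*109 = 2 - 109 = -107)
O + Q(-38, 143) = -8355 - 107 = -8462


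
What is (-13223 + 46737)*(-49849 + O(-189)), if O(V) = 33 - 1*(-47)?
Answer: -1667958266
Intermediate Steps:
O(V) = 80 (O(V) = 33 + 47 = 80)
(-13223 + 46737)*(-49849 + O(-189)) = (-13223 + 46737)*(-49849 + 80) = 33514*(-49769) = -1667958266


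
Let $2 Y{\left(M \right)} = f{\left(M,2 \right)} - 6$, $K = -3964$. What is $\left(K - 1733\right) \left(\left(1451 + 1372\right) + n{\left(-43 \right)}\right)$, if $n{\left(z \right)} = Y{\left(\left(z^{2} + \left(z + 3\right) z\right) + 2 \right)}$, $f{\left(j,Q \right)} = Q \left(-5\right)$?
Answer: $-16037055$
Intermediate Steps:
$f{\left(j,Q \right)} = - 5 Q$
$Y{\left(M \right)} = -8$ ($Y{\left(M \right)} = \frac{\left(-5\right) 2 - 6}{2} = \frac{-10 - 6}{2} = \frac{1}{2} \left(-16\right) = -8$)
$n{\left(z \right)} = -8$
$\left(K - 1733\right) \left(\left(1451 + 1372\right) + n{\left(-43 \right)}\right) = \left(-3964 - 1733\right) \left(\left(1451 + 1372\right) - 8\right) = - 5697 \left(2823 - 8\right) = \left(-5697\right) 2815 = -16037055$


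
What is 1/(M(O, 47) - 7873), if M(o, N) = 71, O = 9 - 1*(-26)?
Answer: -1/7802 ≈ -0.00012817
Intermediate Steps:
O = 35 (O = 9 + 26 = 35)
1/(M(O, 47) - 7873) = 1/(71 - 7873) = 1/(-7802) = -1/7802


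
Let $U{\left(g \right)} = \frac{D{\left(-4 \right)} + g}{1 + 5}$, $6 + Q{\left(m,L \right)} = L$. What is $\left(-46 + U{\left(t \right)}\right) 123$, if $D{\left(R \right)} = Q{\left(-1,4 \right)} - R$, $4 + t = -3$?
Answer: $- \frac{11521}{2} \approx -5760.5$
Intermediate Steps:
$t = -7$ ($t = -4 - 3 = -7$)
$Q{\left(m,L \right)} = -6 + L$
$D{\left(R \right)} = -2 - R$ ($D{\left(R \right)} = \left(-6 + 4\right) - R = -2 - R$)
$U{\left(g \right)} = \frac{1}{3} + \frac{g}{6}$ ($U{\left(g \right)} = \frac{\left(-2 - -4\right) + g}{1 + 5} = \frac{\left(-2 + 4\right) + g}{6} = \left(2 + g\right) \frac{1}{6} = \frac{1}{3} + \frac{g}{6}$)
$\left(-46 + U{\left(t \right)}\right) 123 = \left(-46 + \left(\frac{1}{3} + \frac{1}{6} \left(-7\right)\right)\right) 123 = \left(-46 + \left(\frac{1}{3} - \frac{7}{6}\right)\right) 123 = \left(-46 - \frac{5}{6}\right) 123 = \left(- \frac{281}{6}\right) 123 = - \frac{11521}{2}$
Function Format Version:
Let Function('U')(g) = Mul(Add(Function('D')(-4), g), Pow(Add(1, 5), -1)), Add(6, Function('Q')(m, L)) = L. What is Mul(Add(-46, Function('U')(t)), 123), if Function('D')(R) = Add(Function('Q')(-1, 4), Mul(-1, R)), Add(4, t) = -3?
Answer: Rational(-11521, 2) ≈ -5760.5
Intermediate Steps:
t = -7 (t = Add(-4, -3) = -7)
Function('Q')(m, L) = Add(-6, L)
Function('D')(R) = Add(-2, Mul(-1, R)) (Function('D')(R) = Add(Add(-6, 4), Mul(-1, R)) = Add(-2, Mul(-1, R)))
Function('U')(g) = Add(Rational(1, 3), Mul(Rational(1, 6), g)) (Function('U')(g) = Mul(Add(Add(-2, Mul(-1, -4)), g), Pow(Add(1, 5), -1)) = Mul(Add(Add(-2, 4), g), Pow(6, -1)) = Mul(Add(2, g), Rational(1, 6)) = Add(Rational(1, 3), Mul(Rational(1, 6), g)))
Mul(Add(-46, Function('U')(t)), 123) = Mul(Add(-46, Add(Rational(1, 3), Mul(Rational(1, 6), -7))), 123) = Mul(Add(-46, Add(Rational(1, 3), Rational(-7, 6))), 123) = Mul(Add(-46, Rational(-5, 6)), 123) = Mul(Rational(-281, 6), 123) = Rational(-11521, 2)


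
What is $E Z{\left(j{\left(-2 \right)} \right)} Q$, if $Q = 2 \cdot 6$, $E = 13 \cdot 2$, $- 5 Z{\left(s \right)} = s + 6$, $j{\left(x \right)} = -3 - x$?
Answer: $-312$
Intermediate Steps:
$Z{\left(s \right)} = - \frac{6}{5} - \frac{s}{5}$ ($Z{\left(s \right)} = - \frac{s + 6}{5} = - \frac{6 + s}{5} = - \frac{6}{5} - \frac{s}{5}$)
$E = 26$
$Q = 12$
$E Z{\left(j{\left(-2 \right)} \right)} Q = 26 \left(- \frac{6}{5} - \frac{-3 - -2}{5}\right) 12 = 26 \left(- \frac{6}{5} - \frac{-3 + 2}{5}\right) 12 = 26 \left(- \frac{6}{5} - - \frac{1}{5}\right) 12 = 26 \left(- \frac{6}{5} + \frac{1}{5}\right) 12 = 26 \left(-1\right) 12 = \left(-26\right) 12 = -312$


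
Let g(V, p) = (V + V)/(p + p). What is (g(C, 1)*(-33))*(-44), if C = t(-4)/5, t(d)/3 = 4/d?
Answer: -4356/5 ≈ -871.20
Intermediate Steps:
t(d) = 12/d (t(d) = 3*(4/d) = 12/d)
C = -3/5 (C = (12/(-4))/5 = (12*(-1/4))*(1/5) = -3*1/5 = -3/5 ≈ -0.60000)
g(V, p) = V/p (g(V, p) = (2*V)/((2*p)) = (2*V)*(1/(2*p)) = V/p)
(g(C, 1)*(-33))*(-44) = (-3/5/1*(-33))*(-44) = (-3/5*1*(-33))*(-44) = -3/5*(-33)*(-44) = (99/5)*(-44) = -4356/5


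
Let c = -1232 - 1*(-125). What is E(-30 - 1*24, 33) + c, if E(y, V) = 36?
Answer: -1071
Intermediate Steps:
c = -1107 (c = -1232 + 125 = -1107)
E(-30 - 1*24, 33) + c = 36 - 1107 = -1071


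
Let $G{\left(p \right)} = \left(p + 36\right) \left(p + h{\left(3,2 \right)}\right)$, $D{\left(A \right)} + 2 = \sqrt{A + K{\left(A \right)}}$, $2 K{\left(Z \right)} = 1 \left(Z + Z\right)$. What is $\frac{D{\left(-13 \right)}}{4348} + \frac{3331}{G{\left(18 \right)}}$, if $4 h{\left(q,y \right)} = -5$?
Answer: $\frac{14481379}{3932766} + \frac{i \sqrt{26}}{4348} \approx 3.6822 + 0.0011727 i$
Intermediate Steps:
$h{\left(q,y \right)} = - \frac{5}{4}$ ($h{\left(q,y \right)} = \frac{1}{4} \left(-5\right) = - \frac{5}{4}$)
$K{\left(Z \right)} = Z$ ($K{\left(Z \right)} = \frac{1 \left(Z + Z\right)}{2} = \frac{1 \cdot 2 Z}{2} = \frac{2 Z}{2} = Z$)
$D{\left(A \right)} = -2 + \sqrt{2} \sqrt{A}$ ($D{\left(A \right)} = -2 + \sqrt{A + A} = -2 + \sqrt{2 A} = -2 + \sqrt{2} \sqrt{A}$)
$G{\left(p \right)} = \left(36 + p\right) \left(- \frac{5}{4} + p\right)$ ($G{\left(p \right)} = \left(p + 36\right) \left(p - \frac{5}{4}\right) = \left(36 + p\right) \left(- \frac{5}{4} + p\right)$)
$\frac{D{\left(-13 \right)}}{4348} + \frac{3331}{G{\left(18 \right)}} = \frac{-2 + \sqrt{2} \sqrt{-13}}{4348} + \frac{3331}{-45 + 18^{2} + \frac{139}{4} \cdot 18} = \left(-2 + \sqrt{2} i \sqrt{13}\right) \frac{1}{4348} + \frac{3331}{-45 + 324 + \frac{1251}{2}} = \left(-2 + i \sqrt{26}\right) \frac{1}{4348} + \frac{3331}{\frac{1809}{2}} = \left(- \frac{1}{2174} + \frac{i \sqrt{26}}{4348}\right) + 3331 \cdot \frac{2}{1809} = \left(- \frac{1}{2174} + \frac{i \sqrt{26}}{4348}\right) + \frac{6662}{1809} = \frac{14481379}{3932766} + \frac{i \sqrt{26}}{4348}$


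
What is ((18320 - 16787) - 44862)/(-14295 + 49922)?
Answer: -43329/35627 ≈ -1.2162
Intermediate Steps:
((18320 - 16787) - 44862)/(-14295 + 49922) = (1533 - 44862)/35627 = -43329*1/35627 = -43329/35627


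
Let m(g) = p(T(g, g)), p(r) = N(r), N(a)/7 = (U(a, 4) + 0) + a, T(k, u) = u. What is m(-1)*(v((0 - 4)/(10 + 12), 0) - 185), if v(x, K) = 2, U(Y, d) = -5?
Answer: 7686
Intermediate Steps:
N(a) = -35 + 7*a (N(a) = 7*((-5 + 0) + a) = 7*(-5 + a) = -35 + 7*a)
p(r) = -35 + 7*r
m(g) = -35 + 7*g
m(-1)*(v((0 - 4)/(10 + 12), 0) - 185) = (-35 + 7*(-1))*(2 - 185) = (-35 - 7)*(-183) = -42*(-183) = 7686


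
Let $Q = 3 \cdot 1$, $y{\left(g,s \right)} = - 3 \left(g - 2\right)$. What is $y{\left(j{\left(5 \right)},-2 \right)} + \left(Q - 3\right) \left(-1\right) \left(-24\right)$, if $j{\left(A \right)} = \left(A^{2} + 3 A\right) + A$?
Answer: $-129$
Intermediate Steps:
$j{\left(A \right)} = A^{2} + 4 A$
$y{\left(g,s \right)} = 6 - 3 g$ ($y{\left(g,s \right)} = - 3 \left(-2 + g\right) = 6 - 3 g$)
$Q = 3$
$y{\left(j{\left(5 \right)},-2 \right)} + \left(Q - 3\right) \left(-1\right) \left(-24\right) = \left(6 - 3 \cdot 5 \left(4 + 5\right)\right) + \left(3 - 3\right) \left(-1\right) \left(-24\right) = \left(6 - 3 \cdot 5 \cdot 9\right) + 0 \left(-1\right) \left(-24\right) = \left(6 - 135\right) + 0 \left(-24\right) = \left(6 - 135\right) + 0 = -129 + 0 = -129$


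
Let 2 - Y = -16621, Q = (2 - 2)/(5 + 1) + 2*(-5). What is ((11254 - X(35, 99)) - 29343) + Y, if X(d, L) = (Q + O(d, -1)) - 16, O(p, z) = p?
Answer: -1475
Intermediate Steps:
Q = -10 (Q = 0/6 - 10 = 0*(1/6) - 10 = 0 - 10 = -10)
Y = 16623 (Y = 2 - 1*(-16621) = 2 + 16621 = 16623)
X(d, L) = -26 + d (X(d, L) = (-10 + d) - 16 = -26 + d)
((11254 - X(35, 99)) - 29343) + Y = ((11254 - (-26 + 35)) - 29343) + 16623 = ((11254 - 1*9) - 29343) + 16623 = ((11254 - 9) - 29343) + 16623 = (11245 - 29343) + 16623 = -18098 + 16623 = -1475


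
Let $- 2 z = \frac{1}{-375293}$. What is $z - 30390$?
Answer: $- \frac{22810308539}{750586} \approx -30390.0$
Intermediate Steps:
$z = \frac{1}{750586}$ ($z = - \frac{1}{2 \left(-375293\right)} = \left(- \frac{1}{2}\right) \left(- \frac{1}{375293}\right) = \frac{1}{750586} \approx 1.3323 \cdot 10^{-6}$)
$z - 30390 = \frac{1}{750586} - 30390 = - \frac{22810308539}{750586}$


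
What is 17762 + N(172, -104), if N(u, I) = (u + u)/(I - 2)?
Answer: 941214/53 ≈ 17759.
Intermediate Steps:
N(u, I) = 2*u/(-2 + I) (N(u, I) = (2*u)/(-2 + I) = 2*u/(-2 + I))
17762 + N(172, -104) = 17762 + 2*172/(-2 - 104) = 17762 + 2*172/(-106) = 17762 + 2*172*(-1/106) = 17762 - 172/53 = 941214/53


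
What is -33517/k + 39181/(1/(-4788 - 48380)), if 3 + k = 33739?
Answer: -70278005597805/33736 ≈ -2.0832e+9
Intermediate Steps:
k = 33736 (k = -3 + 33739 = 33736)
-33517/k + 39181/(1/(-4788 - 48380)) = -33517/33736 + 39181/(1/(-4788 - 48380)) = -33517*1/33736 + 39181/(1/(-53168)) = -33517/33736 + 39181/(-1/53168) = -33517/33736 + 39181*(-53168) = -33517/33736 - 2083175408 = -70278005597805/33736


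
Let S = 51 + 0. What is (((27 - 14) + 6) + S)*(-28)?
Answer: -1960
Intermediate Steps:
S = 51
(((27 - 14) + 6) + S)*(-28) = (((27 - 14) + 6) + 51)*(-28) = ((13 + 6) + 51)*(-28) = (19 + 51)*(-28) = 70*(-28) = -1960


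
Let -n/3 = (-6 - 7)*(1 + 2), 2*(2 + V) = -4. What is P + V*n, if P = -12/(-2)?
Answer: -462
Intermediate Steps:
V = -4 (V = -2 + (½)*(-4) = -2 - 2 = -4)
P = 6 (P = -12*(-½) = 6)
n = 117 (n = -3*(-6 - 7)*(1 + 2) = -(-39)*3 = -3*(-39) = 117)
P + V*n = 6 - 4*117 = 6 - 468 = -462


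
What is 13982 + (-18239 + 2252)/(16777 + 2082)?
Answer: 263670551/18859 ≈ 13981.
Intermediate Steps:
13982 + (-18239 + 2252)/(16777 + 2082) = 13982 - 15987/18859 = 263670551/18859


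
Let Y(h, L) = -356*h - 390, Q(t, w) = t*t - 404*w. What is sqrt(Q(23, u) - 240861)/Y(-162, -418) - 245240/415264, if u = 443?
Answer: -30655/51908 + I*sqrt(104826)/28641 ≈ -0.59056 + 0.011304*I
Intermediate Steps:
Q(t, w) = t**2 - 404*w
Y(h, L) = -390 - 356*h
sqrt(Q(23, u) - 240861)/Y(-162, -418) - 245240/415264 = sqrt((23**2 - 404*443) - 240861)/(-390 - 356*(-162)) - 245240/415264 = sqrt((529 - 178972) - 240861)/(-390 + 57672) - 245240*1/415264 = sqrt(-178443 - 240861)/57282 - 30655/51908 = sqrt(-419304)*(1/57282) - 30655/51908 = (2*I*sqrt(104826))*(1/57282) - 30655/51908 = I*sqrt(104826)/28641 - 30655/51908 = -30655/51908 + I*sqrt(104826)/28641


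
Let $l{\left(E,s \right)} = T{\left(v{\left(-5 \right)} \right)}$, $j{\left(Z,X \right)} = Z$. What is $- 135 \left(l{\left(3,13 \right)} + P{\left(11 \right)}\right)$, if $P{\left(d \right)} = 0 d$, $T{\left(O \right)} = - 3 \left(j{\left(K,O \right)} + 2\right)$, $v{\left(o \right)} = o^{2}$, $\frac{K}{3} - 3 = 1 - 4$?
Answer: $810$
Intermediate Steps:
$K = 0$ ($K = 9 + 3 \left(1 - 4\right) = 9 + 3 \left(-3\right) = 9 - 9 = 0$)
$T{\left(O \right)} = -6$ ($T{\left(O \right)} = - 3 \left(0 + 2\right) = \left(-3\right) 2 = -6$)
$P{\left(d \right)} = 0$
$l{\left(E,s \right)} = -6$
$- 135 \left(l{\left(3,13 \right)} + P{\left(11 \right)}\right) = - 135 \left(-6 + 0\right) = \left(-135\right) \left(-6\right) = 810$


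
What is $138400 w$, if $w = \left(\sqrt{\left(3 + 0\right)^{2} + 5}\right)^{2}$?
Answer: $1937600$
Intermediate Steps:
$w = 14$ ($w = \left(\sqrt{3^{2} + 5}\right)^{2} = \left(\sqrt{9 + 5}\right)^{2} = \left(\sqrt{14}\right)^{2} = 14$)
$138400 w = 138400 \cdot 14 = 1937600$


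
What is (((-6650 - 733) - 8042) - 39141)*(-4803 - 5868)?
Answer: 582273786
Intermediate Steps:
(((-6650 - 733) - 8042) - 39141)*(-4803 - 5868) = ((-7383 - 8042) - 39141)*(-10671) = (-15425 - 39141)*(-10671) = -54566*(-10671) = 582273786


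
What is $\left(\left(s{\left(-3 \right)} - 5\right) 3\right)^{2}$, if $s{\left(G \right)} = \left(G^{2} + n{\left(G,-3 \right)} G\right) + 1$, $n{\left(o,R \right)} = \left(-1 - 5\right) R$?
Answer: $21609$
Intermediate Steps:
$n{\left(o,R \right)} = - 6 R$
$s{\left(G \right)} = 1 + G^{2} + 18 G$ ($s{\left(G \right)} = \left(G^{2} + \left(-6\right) \left(-3\right) G\right) + 1 = \left(G^{2} + 18 G\right) + 1 = 1 + G^{2} + 18 G$)
$\left(\left(s{\left(-3 \right)} - 5\right) 3\right)^{2} = \left(\left(\left(1 + \left(-3\right)^{2} + 18 \left(-3\right)\right) - 5\right) 3\right)^{2} = \left(\left(\left(1 + 9 - 54\right) - 5\right) 3\right)^{2} = \left(\left(-44 - 5\right) 3\right)^{2} = \left(\left(-49\right) 3\right)^{2} = \left(-147\right)^{2} = 21609$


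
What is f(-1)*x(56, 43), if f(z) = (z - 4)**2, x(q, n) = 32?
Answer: 800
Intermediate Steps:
f(z) = (-4 + z)**2
f(-1)*x(56, 43) = (-4 - 1)**2*32 = (-5)**2*32 = 25*32 = 800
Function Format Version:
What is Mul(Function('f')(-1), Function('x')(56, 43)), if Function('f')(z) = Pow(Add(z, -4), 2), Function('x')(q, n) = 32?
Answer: 800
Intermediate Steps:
Function('f')(z) = Pow(Add(-4, z), 2)
Mul(Function('f')(-1), Function('x')(56, 43)) = Mul(Pow(Add(-4, -1), 2), 32) = Mul(Pow(-5, 2), 32) = Mul(25, 32) = 800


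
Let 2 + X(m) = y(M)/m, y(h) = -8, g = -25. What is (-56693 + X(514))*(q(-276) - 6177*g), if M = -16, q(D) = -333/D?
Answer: -207007858533609/23644 ≈ -8.7552e+9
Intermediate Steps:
X(m) = -2 - 8/m
(-56693 + X(514))*(q(-276) - 6177*g) = (-56693 + (-2 - 8/514))*(-333/(-276) - 6177*(-25)) = (-56693 + (-2 - 8*1/514))*(-333*(-1/276) + 154425) = (-56693 + (-2 - 4/257))*(111/92 + 154425) = (-56693 - 518/257)*(14207211/92) = -14570619/257*14207211/92 = -207007858533609/23644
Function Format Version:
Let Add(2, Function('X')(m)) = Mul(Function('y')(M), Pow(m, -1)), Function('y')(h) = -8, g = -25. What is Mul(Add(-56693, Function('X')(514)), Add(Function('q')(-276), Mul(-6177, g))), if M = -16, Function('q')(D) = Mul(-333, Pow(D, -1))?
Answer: Rational(-207007858533609, 23644) ≈ -8.7552e+9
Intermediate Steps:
Function('X')(m) = Add(-2, Mul(-8, Pow(m, -1)))
Mul(Add(-56693, Function('X')(514)), Add(Function('q')(-276), Mul(-6177, g))) = Mul(Add(-56693, Add(-2, Mul(-8, Pow(514, -1)))), Add(Mul(-333, Pow(-276, -1)), Mul(-6177, -25))) = Mul(Add(-56693, Add(-2, Mul(-8, Rational(1, 514)))), Add(Mul(-333, Rational(-1, 276)), 154425)) = Mul(Add(-56693, Add(-2, Rational(-4, 257))), Add(Rational(111, 92), 154425)) = Mul(Add(-56693, Rational(-518, 257)), Rational(14207211, 92)) = Mul(Rational(-14570619, 257), Rational(14207211, 92)) = Rational(-207007858533609, 23644)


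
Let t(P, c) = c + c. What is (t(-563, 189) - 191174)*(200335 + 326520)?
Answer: -100521826580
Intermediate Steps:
t(P, c) = 2*c
(t(-563, 189) - 191174)*(200335 + 326520) = (2*189 - 191174)*(200335 + 326520) = (378 - 191174)*526855 = -190796*526855 = -100521826580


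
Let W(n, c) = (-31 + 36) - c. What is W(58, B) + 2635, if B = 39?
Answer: 2601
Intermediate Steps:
W(n, c) = 5 - c
W(58, B) + 2635 = (5 - 1*39) + 2635 = (5 - 39) + 2635 = -34 + 2635 = 2601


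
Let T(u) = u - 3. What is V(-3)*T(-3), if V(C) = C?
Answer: 18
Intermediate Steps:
T(u) = -3 + u
V(-3)*T(-3) = -3*(-3 - 3) = -3*(-6) = 18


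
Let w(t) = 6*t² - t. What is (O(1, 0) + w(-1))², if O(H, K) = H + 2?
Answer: 100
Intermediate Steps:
O(H, K) = 2 + H
w(t) = -t + 6*t²
(O(1, 0) + w(-1))² = ((2 + 1) - (-1 + 6*(-1)))² = (3 - (-1 - 6))² = (3 - 1*(-7))² = (3 + 7)² = 10² = 100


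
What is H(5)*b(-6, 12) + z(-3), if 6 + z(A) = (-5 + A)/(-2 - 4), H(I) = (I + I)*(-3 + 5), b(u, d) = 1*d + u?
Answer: 346/3 ≈ 115.33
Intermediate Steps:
b(u, d) = d + u
H(I) = 4*I (H(I) = (2*I)*2 = 4*I)
z(A) = -31/6 - A/6 (z(A) = -6 + (-5 + A)/(-2 - 4) = -6 + (-5 + A)/(-6) = -6 + (-5 + A)*(-1/6) = -6 + (5/6 - A/6) = -31/6 - A/6)
H(5)*b(-6, 12) + z(-3) = (4*5)*(12 - 6) + (-31/6 - 1/6*(-3)) = 20*6 + (-31/6 + 1/2) = 120 - 14/3 = 346/3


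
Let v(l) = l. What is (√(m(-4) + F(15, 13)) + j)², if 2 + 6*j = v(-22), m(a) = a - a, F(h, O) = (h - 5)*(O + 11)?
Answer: 256 - 32*√15 ≈ 132.06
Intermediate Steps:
F(h, O) = (-5 + h)*(11 + O)
m(a) = 0
j = -4 (j = -⅓ + (⅙)*(-22) = -⅓ - 11/3 = -4)
(√(m(-4) + F(15, 13)) + j)² = (√(0 + (-55 - 5*13 + 11*15 + 13*15)) - 4)² = (√(0 + (-55 - 65 + 165 + 195)) - 4)² = (√(0 + 240) - 4)² = (√240 - 4)² = (4*√15 - 4)² = (-4 + 4*√15)²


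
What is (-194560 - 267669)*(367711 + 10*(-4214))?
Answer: -150488357759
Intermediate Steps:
(-194560 - 267669)*(367711 + 10*(-4214)) = -462229*(367711 - 42140) = -462229*325571 = -150488357759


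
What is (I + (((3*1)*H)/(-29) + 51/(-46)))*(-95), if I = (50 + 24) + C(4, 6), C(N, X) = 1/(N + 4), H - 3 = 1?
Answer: -36803665/5336 ≈ -6897.2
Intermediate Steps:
H = 4 (H = 3 + 1 = 4)
C(N, X) = 1/(4 + N)
I = 593/8 (I = (50 + 24) + 1/(4 + 4) = 74 + 1/8 = 593/8 ≈ 74.125)
(I + (((3*1)*H)/(-29) + 51/(-46)))*(-95) = (593/8 + (((3*1)*4)/(-29) + 51/(-46)))*(-95) = (593/8 + ((3*4)*(-1/29) + 51*(-1/46)))*(-95) = (593/8 + (12*(-1/29) - 51/46))*(-95) = (593/8 + (-12/29 - 51/46))*(-95) = (593/8 - 2031/1334)*(-95) = (387407/5336)*(-95) = -36803665/5336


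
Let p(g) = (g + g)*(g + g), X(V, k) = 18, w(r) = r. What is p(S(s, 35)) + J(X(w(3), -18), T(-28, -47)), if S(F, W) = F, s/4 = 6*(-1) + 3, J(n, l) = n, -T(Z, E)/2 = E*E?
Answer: 594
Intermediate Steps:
T(Z, E) = -2*E² (T(Z, E) = -2*E*E = -2*E²)
s = -12 (s = 4*(6*(-1) + 3) = 4*(-6 + 3) = 4*(-3) = -12)
p(g) = 4*g² (p(g) = (2*g)*(2*g) = 4*g²)
p(S(s, 35)) + J(X(w(3), -18), T(-28, -47)) = 4*(-12)² + 18 = 4*144 + 18 = 576 + 18 = 594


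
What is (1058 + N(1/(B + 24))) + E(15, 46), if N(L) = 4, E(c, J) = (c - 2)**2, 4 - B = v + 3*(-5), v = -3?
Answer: 1231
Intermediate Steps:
B = 22 (B = 4 - (-3 + 3*(-5)) = 4 - (-3 - 15) = 4 - 1*(-18) = 4 + 18 = 22)
E(c, J) = (-2 + c)**2
(1058 + N(1/(B + 24))) + E(15, 46) = (1058 + 4) + (-2 + 15)**2 = 1062 + 13**2 = 1062 + 169 = 1231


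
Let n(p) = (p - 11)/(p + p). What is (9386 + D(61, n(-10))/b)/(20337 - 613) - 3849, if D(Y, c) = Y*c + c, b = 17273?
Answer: -13111638931049/3406926520 ≈ -3848.5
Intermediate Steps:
n(p) = (-11 + p)/(2*p) (n(p) = (-11 + p)/((2*p)) = (-11 + p)*(1/(2*p)) = (-11 + p)/(2*p))
D(Y, c) = c + Y*c
(9386 + D(61, n(-10))/b)/(20337 - 613) - 3849 = (9386 + (((1/2)*(-11 - 10)/(-10))*(1 + 61))/17273)/(20337 - 613) - 3849 = (9386 + (((1/2)*(-1/10)*(-21))*62)*(1/17273))/19724 - 3849 = (9386 + ((21/20)*62)*(1/17273))*(1/19724) - 3849 = (9386 + (651/10)*(1/17273))*(1/19724) - 3849 = (9386 + 651/172730)*(1/19724) - 3849 = (1621244431/172730)*(1/19724) - 3849 = 1621244431/3406926520 - 3849 = -13111638931049/3406926520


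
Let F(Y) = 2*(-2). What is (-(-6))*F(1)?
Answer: -24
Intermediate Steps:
F(Y) = -4
(-(-6))*F(1) = -(-6)*(-4) = -3*(-2)*(-4) = 6*(-4) = -24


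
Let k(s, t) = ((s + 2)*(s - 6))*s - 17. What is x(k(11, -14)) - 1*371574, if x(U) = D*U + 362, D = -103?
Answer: -443106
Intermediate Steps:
k(s, t) = -17 + s*(-6 + s)*(2 + s) (k(s, t) = ((2 + s)*(-6 + s))*s - 17 = ((-6 + s)*(2 + s))*s - 17 = s*(-6 + s)*(2 + s) - 17 = -17 + s*(-6 + s)*(2 + s))
x(U) = 362 - 103*U (x(U) = -103*U + 362 = 362 - 103*U)
x(k(11, -14)) - 1*371574 = (362 - 103*(-17 + 11³ - 12*11 - 4*11²)) - 1*371574 = (362 - 103*(-17 + 1331 - 132 - 4*121)) - 371574 = (362 - 103*(-17 + 1331 - 132 - 484)) - 371574 = (362 - 103*698) - 371574 = (362 - 71894) - 371574 = -71532 - 371574 = -443106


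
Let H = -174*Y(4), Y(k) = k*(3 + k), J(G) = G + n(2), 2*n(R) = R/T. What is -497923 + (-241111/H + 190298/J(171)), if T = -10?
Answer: -4136147005645/8326248 ≈ -4.9676e+5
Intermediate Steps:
n(R) = -R/20 (n(R) = (R/(-10))/2 = (R*(-1/10))/2 = (-R/10)/2 = -R/20)
J(G) = -1/10 + G (J(G) = G - 1/20*2 = G - 1/10 = -1/10 + G)
H = -4872 (H = -696*(3 + 4) = -696*7 = -174*28 = -4872)
-497923 + (-241111/H + 190298/J(171)) = -497923 + (-241111/(-4872) + 190298/(-1/10 + 171)) = -497923 + (-241111*(-1/4872) + 190298/(1709/10)) = -497923 + (241111/4872 + 190298*(10/1709)) = -497923 + (241111/4872 + 1902980/1709) = -497923 + 9683377259/8326248 = -4136147005645/8326248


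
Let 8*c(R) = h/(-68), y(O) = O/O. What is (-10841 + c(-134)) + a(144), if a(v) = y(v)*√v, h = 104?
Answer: -736385/68 ≈ -10829.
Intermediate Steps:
y(O) = 1
c(R) = -13/68 (c(R) = (104/(-68))/8 = (104*(-1/68))/8 = (⅛)*(-26/17) = -13/68)
a(v) = √v (a(v) = 1*√v = √v)
(-10841 + c(-134)) + a(144) = (-10841 - 13/68) + √144 = -737201/68 + 12 = -736385/68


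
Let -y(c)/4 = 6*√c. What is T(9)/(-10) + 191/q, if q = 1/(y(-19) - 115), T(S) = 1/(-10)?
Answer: -2196499/100 - 4584*I*√19 ≈ -21965.0 - 19981.0*I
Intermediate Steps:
y(c) = -24*√c
T(S) = -⅒
q = 1/(-115 - 24*I*√19) (q = 1/(-24*I*√19 - 115) = 1/(-115 - 24*I*√19) ≈ -0.0047582 + 0.0043284*I)
T(9)/(-10) + 191/q = -⅒/(-10) + 191/((I/(-115*I + 24*√19))) = -⅒*(-⅒) + 191*(-I*(-115*I + 24*√19)) = 1/100 - 191*I*(-115*I + 24*√19)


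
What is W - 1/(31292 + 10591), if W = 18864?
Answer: 790080911/41883 ≈ 18864.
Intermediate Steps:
W - 1/(31292 + 10591) = 18864 - 1/(31292 + 10591) = 18864 - 1/41883 = 790080911/41883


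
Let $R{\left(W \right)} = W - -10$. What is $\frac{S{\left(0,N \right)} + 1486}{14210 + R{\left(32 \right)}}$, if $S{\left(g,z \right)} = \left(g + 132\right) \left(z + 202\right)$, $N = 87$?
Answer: $\frac{2831}{1018} \approx 2.7809$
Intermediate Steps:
$R{\left(W \right)} = 10 + W$ ($R{\left(W \right)} = W + 10 = 10 + W$)
$S{\left(g,z \right)} = \left(132 + g\right) \left(202 + z\right)$
$\frac{S{\left(0,N \right)} + 1486}{14210 + R{\left(32 \right)}} = \frac{\left(26664 + 132 \cdot 87 + 202 \cdot 0 + 0 \cdot 87\right) + 1486}{14210 + \left(10 + 32\right)} = \frac{\left(26664 + 11484 + 0 + 0\right) + 1486}{14210 + 42} = \frac{38148 + 1486}{14252} = 39634 \cdot \frac{1}{14252} = \frac{2831}{1018}$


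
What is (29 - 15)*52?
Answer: 728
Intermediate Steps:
(29 - 15)*52 = 14*52 = 728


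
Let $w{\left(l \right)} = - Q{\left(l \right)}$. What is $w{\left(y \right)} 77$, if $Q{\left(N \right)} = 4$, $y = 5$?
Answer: $-308$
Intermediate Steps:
$w{\left(l \right)} = -4$ ($w{\left(l \right)} = \left(-1\right) 4 = -4$)
$w{\left(y \right)} 77 = \left(-4\right) 77 = -308$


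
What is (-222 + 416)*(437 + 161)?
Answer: 116012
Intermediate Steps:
(-222 + 416)*(437 + 161) = 194*598 = 116012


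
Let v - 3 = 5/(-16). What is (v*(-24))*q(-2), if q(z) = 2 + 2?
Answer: -258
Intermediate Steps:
v = 43/16 (v = 3 + 5/(-16) = 3 + 5*(-1/16) = 3 - 5/16 = 43/16 ≈ 2.6875)
q(z) = 4
(v*(-24))*q(-2) = ((43/16)*(-24))*4 = -129/2*4 = -258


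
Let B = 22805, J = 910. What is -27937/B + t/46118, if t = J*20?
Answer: -436673783/525860495 ≈ -0.83040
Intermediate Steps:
t = 18200 (t = 910*20 = 18200)
-27937/B + t/46118 = -27937/22805 + 18200/46118 = -27937*1/22805 + 18200*(1/46118) = -27937/22805 + 9100/23059 = -436673783/525860495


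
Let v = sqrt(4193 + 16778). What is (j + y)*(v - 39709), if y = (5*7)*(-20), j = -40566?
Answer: 1638631594 - 41266*sqrt(20971) ≈ 1.6327e+9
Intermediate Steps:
y = -700 (y = 35*(-20) = -700)
v = sqrt(20971) ≈ 144.81
(j + y)*(v - 39709) = (-40566 - 700)*(sqrt(20971) - 39709) = -41266*(-39709 + sqrt(20971)) = 1638631594 - 41266*sqrt(20971)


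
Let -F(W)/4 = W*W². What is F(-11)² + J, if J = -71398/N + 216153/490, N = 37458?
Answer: 37161689719141/1311030 ≈ 2.8345e+7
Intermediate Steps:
F(W) = -4*W³ (F(W) = -4*W*W² = -4*W³)
J = 575833861/1311030 (J = -71398/37458 + 216153/490 = -71398*1/37458 + 216153*(1/490) = -35699/18729 + 30879/70 = 575833861/1311030 ≈ 439.22)
F(-11)² + J = (-4*(-11)³)² + 575833861/1311030 = (-4*(-1331))² + 575833861/1311030 = 5324² + 575833861/1311030 = 28344976 + 575833861/1311030 = 37161689719141/1311030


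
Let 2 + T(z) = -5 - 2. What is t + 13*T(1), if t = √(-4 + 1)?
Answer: -117 + I*√3 ≈ -117.0 + 1.732*I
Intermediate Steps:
T(z) = -9 (T(z) = -2 + (-5 - 2) = -2 - 7 = -9)
t = I*√3 (t = √(-3) = I*√3 ≈ 1.732*I)
t + 13*T(1) = I*√3 + 13*(-9) = I*√3 - 117 = -117 + I*√3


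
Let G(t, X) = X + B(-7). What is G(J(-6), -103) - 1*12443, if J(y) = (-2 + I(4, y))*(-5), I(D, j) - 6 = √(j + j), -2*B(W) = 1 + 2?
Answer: -25095/2 ≈ -12548.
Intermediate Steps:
B(W) = -3/2 (B(W) = -(1 + 2)/2 = -½*3 = -3/2)
I(D, j) = 6 + √2*√j (I(D, j) = 6 + √(j + j) = 6 + √(2*j) = 6 + √2*√j)
J(y) = -20 - 5*√2*√y (J(y) = (-2 + (6 + √2*√y))*(-5) = (4 + √2*√y)*(-5) = -20 - 5*√2*√y)
G(t, X) = -3/2 + X (G(t, X) = X - 3/2 = -3/2 + X)
G(J(-6), -103) - 1*12443 = (-3/2 - 103) - 1*12443 = -209/2 - 12443 = -25095/2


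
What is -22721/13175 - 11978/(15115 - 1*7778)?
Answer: -324514127/96664975 ≈ -3.3571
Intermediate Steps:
-22721/13175 - 11978/(15115 - 1*7778) = -22721*1/13175 - 11978/(15115 - 7778) = -22721/13175 - 11978/7337 = -324514127/96664975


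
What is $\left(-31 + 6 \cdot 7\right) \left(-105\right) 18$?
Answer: $-20790$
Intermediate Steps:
$\left(-31 + 6 \cdot 7\right) \left(-105\right) 18 = \left(-31 + 42\right) \left(-105\right) 18 = 11 \left(-105\right) 18 = \left(-1155\right) 18 = -20790$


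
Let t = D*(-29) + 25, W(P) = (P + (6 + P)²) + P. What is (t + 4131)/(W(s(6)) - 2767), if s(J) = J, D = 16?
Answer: -3692/2611 ≈ -1.4140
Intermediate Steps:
W(P) = (6 + P)² + 2*P
t = -439 (t = 16*(-29) + 25 = -464 + 25 = -439)
(t + 4131)/(W(s(6)) - 2767) = (-439 + 4131)/(((6 + 6)² + 2*6) - 2767) = 3692/((12² + 12) - 2767) = 3692/((144 + 12) - 2767) = 3692/(156 - 2767) = 3692/(-2611) = 3692*(-1/2611) = -3692/2611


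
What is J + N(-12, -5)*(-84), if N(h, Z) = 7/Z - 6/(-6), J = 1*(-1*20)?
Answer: 68/5 ≈ 13.600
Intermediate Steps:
J = -20 (J = 1*(-20) = -20)
N(h, Z) = 1 + 7/Z (N(h, Z) = 7/Z - 6*(-⅙) = 7/Z + 1 = 1 + 7/Z)
J + N(-12, -5)*(-84) = -20 + ((7 - 5)/(-5))*(-84) = -20 - ⅕*2*(-84) = -20 - ⅖*(-84) = -20 + 168/5 = 68/5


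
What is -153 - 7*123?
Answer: -1014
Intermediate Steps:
-153 - 7*123 = -153 - 861 = -1014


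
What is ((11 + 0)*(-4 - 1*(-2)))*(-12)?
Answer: 264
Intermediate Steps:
((11 + 0)*(-4 - 1*(-2)))*(-12) = (11*(-4 + 2))*(-12) = (11*(-2))*(-12) = -22*(-12) = 264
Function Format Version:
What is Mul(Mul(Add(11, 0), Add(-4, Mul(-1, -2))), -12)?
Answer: 264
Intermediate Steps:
Mul(Mul(Add(11, 0), Add(-4, Mul(-1, -2))), -12) = Mul(Mul(11, Add(-4, 2)), -12) = Mul(Mul(11, -2), -12) = Mul(-22, -12) = 264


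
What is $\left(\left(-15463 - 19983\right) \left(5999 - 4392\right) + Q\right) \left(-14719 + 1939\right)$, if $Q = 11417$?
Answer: $727824897900$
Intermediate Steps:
$\left(\left(-15463 - 19983\right) \left(5999 - 4392\right) + Q\right) \left(-14719 + 1939\right) = \left(\left(-15463 - 19983\right) \left(5999 - 4392\right) + 11417\right) \left(-14719 + 1939\right) = \left(\left(-35446\right) 1607 + 11417\right) \left(-12780\right) = \left(-56961722 + 11417\right) \left(-12780\right) = \left(-56950305\right) \left(-12780\right) = 727824897900$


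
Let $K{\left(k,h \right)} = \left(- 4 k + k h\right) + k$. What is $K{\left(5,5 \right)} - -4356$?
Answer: $4366$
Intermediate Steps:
$K{\left(k,h \right)} = - 3 k + h k$ ($K{\left(k,h \right)} = \left(- 4 k + h k\right) + k = - 3 k + h k$)
$K{\left(5,5 \right)} - -4356 = 5 \left(-3 + 5\right) - -4356 = 5 \cdot 2 + 4356 = 10 + 4356 = 4366$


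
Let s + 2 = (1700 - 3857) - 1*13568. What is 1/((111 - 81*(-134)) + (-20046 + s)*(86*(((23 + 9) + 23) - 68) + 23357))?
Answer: -1/795544782 ≈ -1.2570e-9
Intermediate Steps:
s = -15727 (s = -2 + ((1700 - 3857) - 1*13568) = -2 + (-2157 - 13568) = -2 - 15725 = -15727)
1/((111 - 81*(-134)) + (-20046 + s)*(86*(((23 + 9) + 23) - 68) + 23357)) = 1/((111 - 81*(-134)) + (-20046 - 15727)*(86*(((23 + 9) + 23) - 68) + 23357)) = 1/((111 + 10854) - 35773*(86*((32 + 23) - 68) + 23357)) = 1/(10965 - 35773*(86*(55 - 68) + 23357)) = 1/(10965 - 35773*(86*(-13) + 23357)) = 1/(10965 - 35773*(-1118 + 23357)) = 1/(10965 - 35773*22239) = 1/(10965 - 795555747) = 1/(-795544782) = -1/795544782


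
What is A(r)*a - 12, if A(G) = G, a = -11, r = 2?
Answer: -34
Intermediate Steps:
A(r)*a - 12 = 2*(-11) - 12 = -22 - 12 = -34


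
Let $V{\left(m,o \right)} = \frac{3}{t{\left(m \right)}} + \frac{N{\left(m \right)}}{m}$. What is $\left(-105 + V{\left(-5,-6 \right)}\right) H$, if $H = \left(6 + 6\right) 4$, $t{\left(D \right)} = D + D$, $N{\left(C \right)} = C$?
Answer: $- \frac{25032}{5} \approx -5006.4$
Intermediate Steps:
$t{\left(D \right)} = 2 D$
$V{\left(m,o \right)} = 1 + \frac{3}{2 m}$ ($V{\left(m,o \right)} = \frac{3}{2 m} + \frac{m}{m} = 3 \frac{1}{2 m} + 1 = \frac{3}{2 m} + 1 = 1 + \frac{3}{2 m}$)
$H = 48$ ($H = 12 \cdot 4 = 48$)
$\left(-105 + V{\left(-5,-6 \right)}\right) H = \left(-105 + \frac{\frac{3}{2} - 5}{-5}\right) 48 = \left(-105 - - \frac{7}{10}\right) 48 = \left(-105 + \frac{7}{10}\right) 48 = \left(- \frac{1043}{10}\right) 48 = - \frac{25032}{5}$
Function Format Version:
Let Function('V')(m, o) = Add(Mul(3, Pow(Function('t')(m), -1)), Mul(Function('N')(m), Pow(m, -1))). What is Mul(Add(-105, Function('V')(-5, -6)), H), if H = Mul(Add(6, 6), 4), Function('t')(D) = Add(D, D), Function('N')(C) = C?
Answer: Rational(-25032, 5) ≈ -5006.4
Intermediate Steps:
Function('t')(D) = Mul(2, D)
Function('V')(m, o) = Add(1, Mul(Rational(3, 2), Pow(m, -1))) (Function('V')(m, o) = Add(Mul(3, Pow(Mul(2, m), -1)), Mul(m, Pow(m, -1))) = Add(Mul(3, Mul(Rational(1, 2), Pow(m, -1))), 1) = Add(Mul(Rational(3, 2), Pow(m, -1)), 1) = Add(1, Mul(Rational(3, 2), Pow(m, -1))))
H = 48 (H = Mul(12, 4) = 48)
Mul(Add(-105, Function('V')(-5, -6)), H) = Mul(Add(-105, Mul(Pow(-5, -1), Add(Rational(3, 2), -5))), 48) = Mul(Add(-105, Mul(Rational(-1, 5), Rational(-7, 2))), 48) = Mul(Add(-105, Rational(7, 10)), 48) = Mul(Rational(-1043, 10), 48) = Rational(-25032, 5)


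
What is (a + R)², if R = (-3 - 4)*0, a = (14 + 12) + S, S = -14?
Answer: 144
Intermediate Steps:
a = 12 (a = (14 + 12) - 14 = 26 - 14 = 12)
R = 0 (R = -7*0 = 0)
(a + R)² = (12 + 0)² = 12² = 144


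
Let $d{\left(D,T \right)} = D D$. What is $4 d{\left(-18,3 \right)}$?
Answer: $1296$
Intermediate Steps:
$d{\left(D,T \right)} = D^{2}$
$4 d{\left(-18,3 \right)} = 4 \left(-18\right)^{2} = 4 \cdot 324 = 1296$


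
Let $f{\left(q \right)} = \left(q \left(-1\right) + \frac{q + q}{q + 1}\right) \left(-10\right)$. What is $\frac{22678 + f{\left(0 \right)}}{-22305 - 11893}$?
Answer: $- \frac{11339}{17099} \approx -0.66314$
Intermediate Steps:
$f{\left(q \right)} = 10 q - \frac{20 q}{1 + q}$ ($f{\left(q \right)} = \left(- q + \frac{2 q}{1 + q}\right) \left(-10\right) = 10 q - \frac{20 q}{1 + q}$)
$\frac{22678 + f{\left(0 \right)}}{-22305 - 11893} = \frac{22678 + 10 \cdot 0 \frac{1}{1 + 0} \left(-1 + 0\right)}{-22305 - 11893} = \frac{22678 + 10 \cdot 0 \cdot 1^{-1} \left(-1\right)}{-34198} = \left(22678 + 10 \cdot 0 \cdot 1 \left(-1\right)\right) \left(- \frac{1}{34198}\right) = \left(22678 + 0\right) \left(- \frac{1}{34198}\right) = 22678 \left(- \frac{1}{34198}\right) = - \frac{11339}{17099}$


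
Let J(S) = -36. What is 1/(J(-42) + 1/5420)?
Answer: -5420/195119 ≈ -0.027778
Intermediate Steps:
1/(J(-42) + 1/5420) = 1/(-36 + 1/5420) = 1/(-195119/5420) = -5420/195119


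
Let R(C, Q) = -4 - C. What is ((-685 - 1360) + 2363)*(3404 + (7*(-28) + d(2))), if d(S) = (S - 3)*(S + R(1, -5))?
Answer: 1021098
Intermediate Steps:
d(S) = (-5 + S)*(-3 + S) (d(S) = (S - 3)*(S + (-4 - 1*1)) = (-3 + S)*(S + (-4 - 1)) = (-3 + S)*(S - 5) = (-3 + S)*(-5 + S) = (-5 + S)*(-3 + S))
((-685 - 1360) + 2363)*(3404 + (7*(-28) + d(2))) = ((-685 - 1360) + 2363)*(3404 + (7*(-28) + (15 + 2² - 8*2))) = (-2045 + 2363)*(3404 + (-196 + (15 + 4 - 16))) = 318*(3404 + (-196 + 3)) = 318*(3404 - 193) = 318*3211 = 1021098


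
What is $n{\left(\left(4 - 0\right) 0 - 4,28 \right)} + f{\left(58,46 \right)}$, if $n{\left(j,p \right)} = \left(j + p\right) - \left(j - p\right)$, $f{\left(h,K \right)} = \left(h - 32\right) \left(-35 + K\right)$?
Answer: $342$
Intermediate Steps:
$f{\left(h,K \right)} = \left(-35 + K\right) \left(-32 + h\right)$ ($f{\left(h,K \right)} = \left(-32 + h\right) \left(-35 + K\right) = \left(-35 + K\right) \left(-32 + h\right)$)
$n{\left(j,p \right)} = 2 p$
$n{\left(\left(4 - 0\right) 0 - 4,28 \right)} + f{\left(58,46 \right)} = 2 \cdot 28 + \left(1120 - 2030 - 1472 + 46 \cdot 58\right) = 56 + \left(1120 - 2030 - 1472 + 2668\right) = 56 + 286 = 342$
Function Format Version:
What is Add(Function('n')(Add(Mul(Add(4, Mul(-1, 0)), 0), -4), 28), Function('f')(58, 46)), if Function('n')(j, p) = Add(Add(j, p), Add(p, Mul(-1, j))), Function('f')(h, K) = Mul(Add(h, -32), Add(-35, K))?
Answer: 342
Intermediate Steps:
Function('f')(h, K) = Mul(Add(-35, K), Add(-32, h)) (Function('f')(h, K) = Mul(Add(-32, h), Add(-35, K)) = Mul(Add(-35, K), Add(-32, h)))
Function('n')(j, p) = Mul(2, p)
Add(Function('n')(Add(Mul(Add(4, Mul(-1, 0)), 0), -4), 28), Function('f')(58, 46)) = Add(Mul(2, 28), Add(1120, Mul(-35, 58), Mul(-32, 46), Mul(46, 58))) = Add(56, Add(1120, -2030, -1472, 2668)) = Add(56, 286) = 342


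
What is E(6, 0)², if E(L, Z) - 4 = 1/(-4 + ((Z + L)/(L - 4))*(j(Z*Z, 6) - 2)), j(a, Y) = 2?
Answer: 225/16 ≈ 14.063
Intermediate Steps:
E(L, Z) = 15/4 (E(L, Z) = 4 + 1/(-4 + ((Z + L)/(L - 4))*(2 - 2)) = 4 + 1/(-4 + ((L + Z)/(-4 + L))*0) = 4 + 1/(-4 + 0) = 4 + 1/(-4) = 4 - ¼ = 15/4)
E(6, 0)² = (15/4)² = 225/16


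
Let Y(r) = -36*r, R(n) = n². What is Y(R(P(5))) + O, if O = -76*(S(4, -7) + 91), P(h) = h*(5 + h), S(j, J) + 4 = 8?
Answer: -97220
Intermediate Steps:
S(j, J) = 4 (S(j, J) = -4 + 8 = 4)
O = -7220 (O = -76*(4 + 91) = -76*95 = -7220)
Y(R(P(5))) + O = -36*25*(5 + 5)² - 7220 = -36*(5*10)² - 7220 = -36*50² - 7220 = -36*2500 - 7220 = -90000 - 7220 = -97220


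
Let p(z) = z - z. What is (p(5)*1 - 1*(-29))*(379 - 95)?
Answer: 8236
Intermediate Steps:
p(z) = 0
(p(5)*1 - 1*(-29))*(379 - 95) = (0*1 - 1*(-29))*(379 - 95) = (0 + 29)*284 = 29*284 = 8236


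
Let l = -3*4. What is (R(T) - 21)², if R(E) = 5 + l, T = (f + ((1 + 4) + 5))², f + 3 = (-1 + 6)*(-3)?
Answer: 784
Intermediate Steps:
f = -18 (f = -3 + (-1 + 6)*(-3) = -3 + 5*(-3) = -3 - 15 = -18)
l = -12
T = 64 (T = (-18 + ((1 + 4) + 5))² = (-18 + (5 + 5))² = (-18 + 10)² = (-8)² = 64)
R(E) = -7 (R(E) = 5 - 12 = -7)
(R(T) - 21)² = (-7 - 21)² = (-28)² = 784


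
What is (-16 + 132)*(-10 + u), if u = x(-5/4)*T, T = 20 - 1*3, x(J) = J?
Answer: -3625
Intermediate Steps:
T = 17 (T = 20 - 3 = 17)
u = -85/4 (u = -5/4*17 = -85/4 ≈ -21.250)
(-16 + 132)*(-10 + u) = (-16 + 132)*(-10 - 85/4) = 116*(-125/4) = -3625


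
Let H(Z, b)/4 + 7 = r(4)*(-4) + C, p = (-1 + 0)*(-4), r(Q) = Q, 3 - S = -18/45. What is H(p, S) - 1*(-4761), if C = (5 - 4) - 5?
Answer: 4653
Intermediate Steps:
S = 17/5 (S = 3 - (-18)/45 = 3 - 1*(-2/5) = 3 + 2/5 = 17/5 ≈ 3.4000)
p = 4 (p = -1*(-4) = 4)
C = -4 (C = 1 - 5 = -4)
H(Z, b) = -108 (H(Z, b) = -28 + 4*(4*(-4) - 4) = -28 + 4*(-16 - 4) = -28 + 4*(-20) = -28 - 80 = -108)
H(p, S) - 1*(-4761) = -108 - 1*(-4761) = -108 + 4761 = 4653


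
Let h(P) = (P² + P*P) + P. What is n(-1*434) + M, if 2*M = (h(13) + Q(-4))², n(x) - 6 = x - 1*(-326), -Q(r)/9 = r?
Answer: 149565/2 ≈ 74783.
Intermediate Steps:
Q(r) = -9*r
n(x) = 332 + x (n(x) = 6 + (x - 1*(-326)) = 6 + (x + 326) = 6 + (326 + x) = 332 + x)
h(P) = P + 2*P² (h(P) = (P² + P²) + P = 2*P² + P = P + 2*P²)
M = 149769/2 (M = (13*(1 + 2*13) - 9*(-4))²/2 = (13*(1 + 26) + 36)²/2 = (13*27 + 36)²/2 = (351 + 36)²/2 = (½)*387² = (½)*149769 = 149769/2 ≈ 74885.)
n(-1*434) + M = (332 - 1*434) + 149769/2 = (332 - 434) + 149769/2 = -102 + 149769/2 = 149565/2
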